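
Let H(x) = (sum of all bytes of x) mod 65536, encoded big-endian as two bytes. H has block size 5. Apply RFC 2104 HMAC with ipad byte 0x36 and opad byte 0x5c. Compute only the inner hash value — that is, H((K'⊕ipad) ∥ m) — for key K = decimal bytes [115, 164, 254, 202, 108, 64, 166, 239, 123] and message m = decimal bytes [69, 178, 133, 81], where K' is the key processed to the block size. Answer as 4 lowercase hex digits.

Key decimal bytes [115, 164, 254, 202, 108, 64, 166, 239, 123] = 73 a4 fe ca 6c 40 a6 ef 7b is 9 bytes > B = 5, so hash it first: H(key) = 05 9b, then zero-pad to 5 bytes: K' = 05 9b 00 00 00.
K' ⊕ ipad = 33 ad 36 36 36.
Inner input = 33 ad 36 36 36 ∥ 45 b2 85 51.
Inner hash: sum = 51+173+54+54+54+69+178+133+81 = 847 → 03 4f.

034f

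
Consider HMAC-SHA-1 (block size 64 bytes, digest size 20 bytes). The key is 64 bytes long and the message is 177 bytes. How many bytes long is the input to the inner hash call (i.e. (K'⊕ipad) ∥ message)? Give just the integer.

241

Key is 64 ≤ 64 bytes, zero-padded: |K'| = 64.
Inner input = (K'⊕ipad) ∥ m → 64 + 177 = 241 bytes.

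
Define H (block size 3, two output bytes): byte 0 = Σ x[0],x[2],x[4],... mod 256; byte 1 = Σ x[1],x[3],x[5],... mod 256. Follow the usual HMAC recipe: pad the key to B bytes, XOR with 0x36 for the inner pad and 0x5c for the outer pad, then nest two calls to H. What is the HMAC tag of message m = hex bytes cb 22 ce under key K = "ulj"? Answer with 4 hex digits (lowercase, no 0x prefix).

Key "ulj" = 75 6c 6a is exactly B = 3 bytes: K' = 75 6c 6a.
K' ⊕ ipad = 43 5a 5c.  K' ⊕ opad = 29 30 36.
Inner input = (K'⊕ipad) ∥ m = 43 5a 5c ∥ cb 22 ce.
Inner hash: even-index sum = 193 mod 256 = 193; odd-index sum = 499 mod 256 = 243 → c1 f3.
Outer input = (K'⊕opad) ∥ inner = 29 30 36 ∥ c1 f3.
Outer hash (tag): even-index sum = 338 mod 256 = 82; odd-index sum = 241 mod 256 = 241 → 52 f1.

52f1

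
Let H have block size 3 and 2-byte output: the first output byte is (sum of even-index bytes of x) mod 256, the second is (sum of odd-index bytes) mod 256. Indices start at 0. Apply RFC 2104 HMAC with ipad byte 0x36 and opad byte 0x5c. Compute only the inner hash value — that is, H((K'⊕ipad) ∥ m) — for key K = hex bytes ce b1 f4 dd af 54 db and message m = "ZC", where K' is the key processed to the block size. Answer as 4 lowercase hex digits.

f32e

Key hex bytes ce b1 f4 dd af 54 db is 7 bytes > B = 3, so hash it first: H(key) = 4c e2, then zero-pad to 3 bytes: K' = 4c e2 00.
K' ⊕ ipad = 7a d4 36.
Inner input = 7a d4 36 ∥ 5a 43.
Inner hash: even-index sum = 243 mod 256 = 243; odd-index sum = 302 mod 256 = 46 → f3 2e.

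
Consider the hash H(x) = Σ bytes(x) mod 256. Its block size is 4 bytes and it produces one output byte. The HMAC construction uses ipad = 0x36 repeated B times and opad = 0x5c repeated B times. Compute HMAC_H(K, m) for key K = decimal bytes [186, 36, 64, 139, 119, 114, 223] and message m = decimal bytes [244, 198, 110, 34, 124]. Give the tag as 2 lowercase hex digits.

Key decimal bytes [186, 36, 64, 139, 119, 114, 223] = ba 24 40 8b 77 72 df is 7 bytes > B = 4, so hash it first: H(key) = 71, then zero-pad to 4 bytes: K' = 71 00 00 00.
K' ⊕ ipad = 47 36 36 36.  K' ⊕ opad = 2d 5c 5c 5c.
Inner input = (K'⊕ipad) ∥ m = 47 36 36 36 ∥ f4 c6 6e 22 7c.
Inner hash: sum = 71+54+54+54+244+198+110+34+124 = 943; mod 256 = 175 → af.
Outer input = (K'⊕opad) ∥ inner = 2d 5c 5c 5c ∥ af.
Outer hash (tag): sum = 45+92+92+92+175 = 496; mod 256 = 240 → f0.

f0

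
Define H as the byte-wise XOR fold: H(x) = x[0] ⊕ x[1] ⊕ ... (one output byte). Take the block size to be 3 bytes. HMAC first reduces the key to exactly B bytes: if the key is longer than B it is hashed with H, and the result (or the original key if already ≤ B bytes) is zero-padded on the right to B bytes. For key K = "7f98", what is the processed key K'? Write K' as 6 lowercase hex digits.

500000

|K| = 4 > B = 3, so first hash the key.
H(K): XOR 37⊕66⊕39⊕38 = 50.
Zero-pad H(K) = 50 to 3 bytes: K' = 50 00 00.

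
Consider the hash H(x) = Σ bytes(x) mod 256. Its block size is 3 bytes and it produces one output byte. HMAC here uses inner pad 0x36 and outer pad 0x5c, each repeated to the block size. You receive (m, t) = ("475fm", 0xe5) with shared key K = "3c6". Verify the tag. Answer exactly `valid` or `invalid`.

valid

Key "3c6" = 33 63 36 is exactly B = 3 bytes: K' = 33 63 36.
K' ⊕ ipad = 05 55 00; K' ⊕ opad = 6f 3f 6a.
Inner hash: sum = 5+85+0+52+55+53+102+109 = 461; mod 256 = 205 → cd.
Outer hash (recomputed tag): sum = 111+63+106+205 = 485; mod 256 = 229 → e5.
Recomputed tag = e5; claimed = e5 → match.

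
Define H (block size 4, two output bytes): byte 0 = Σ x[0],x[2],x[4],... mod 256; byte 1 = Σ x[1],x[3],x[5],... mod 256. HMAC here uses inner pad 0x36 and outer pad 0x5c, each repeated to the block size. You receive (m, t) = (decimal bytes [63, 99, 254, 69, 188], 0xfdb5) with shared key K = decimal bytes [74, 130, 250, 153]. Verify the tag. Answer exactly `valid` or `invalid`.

Key decimal bytes [74, 130, 250, 153] = 4a 82 fa 99 is exactly B = 4 bytes: K' = 4a 82 fa 99.
K' ⊕ ipad = 7c b4 cc af; K' ⊕ opad = 16 de a6 c5.
Inner hash: even-index sum = 833 mod 256 = 65; odd-index sum = 523 mod 256 = 11 → 41 0b.
Outer hash (recomputed tag): even-index sum = 253 mod 256 = 253; odd-index sum = 430 mod 256 = 174 → fd ae.
Recomputed tag = fdae; claimed = fdb5 → mismatch.

invalid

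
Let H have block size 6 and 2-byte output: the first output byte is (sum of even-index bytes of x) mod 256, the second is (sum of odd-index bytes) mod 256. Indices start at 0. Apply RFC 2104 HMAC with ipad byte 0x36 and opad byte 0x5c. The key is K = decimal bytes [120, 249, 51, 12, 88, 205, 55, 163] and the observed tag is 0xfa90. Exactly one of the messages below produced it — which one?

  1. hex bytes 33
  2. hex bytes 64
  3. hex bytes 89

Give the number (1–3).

2

Key decimal bytes [120, 249, 51, 12, 88, 205, 55, 163] = 78 f9 33 0c 58 cd 37 a3 is 8 bytes > B = 6, so hash it first: H(key) = 3a 75, then zero-pad to 6 bytes: K' = 3a 75 00 00 00 00.
K' ⊕ ipad = 0c 43 36 36 36 36; K' ⊕ opad = 66 29 5c 5c 5c 5c.
m1: inner = H(0c 43 36 36 36 36 33) = ab af; tag = H(66 29 5c 5c 5c 5c ab af) = c990
m2: inner = H(0c 43 36 36 36 36 64) = dc af; tag = H(66 29 5c 5c 5c 5c dc af) = fa90 ← matches
m3: inner = H(0c 43 36 36 36 36 89) = 01 af; tag = H(66 29 5c 5c 5c 5c 01 af) = 1f90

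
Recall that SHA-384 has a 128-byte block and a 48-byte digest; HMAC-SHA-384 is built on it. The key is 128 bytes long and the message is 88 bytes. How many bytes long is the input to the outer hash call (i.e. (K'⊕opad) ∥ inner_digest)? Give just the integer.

176

Key is 128 ≤ 128 bytes, zero-padded: |K'| = 128.
Outer input = (K'⊕opad) ∥ H(inner) → 128 + 48 = 176 bytes.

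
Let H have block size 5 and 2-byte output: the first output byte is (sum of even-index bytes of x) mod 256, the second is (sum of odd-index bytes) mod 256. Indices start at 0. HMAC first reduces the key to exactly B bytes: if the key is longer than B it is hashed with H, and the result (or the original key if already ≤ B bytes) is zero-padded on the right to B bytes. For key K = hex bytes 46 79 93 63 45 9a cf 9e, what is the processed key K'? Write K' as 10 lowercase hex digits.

|K| = 8 > B = 5, so first hash the key.
H(K): even-index sum = 493 mod 256 = 237; odd-index sum = 532 mod 256 = 20 → ed 14.
Zero-pad H(K) = ed 14 to 5 bytes: K' = ed 14 00 00 00.

ed14000000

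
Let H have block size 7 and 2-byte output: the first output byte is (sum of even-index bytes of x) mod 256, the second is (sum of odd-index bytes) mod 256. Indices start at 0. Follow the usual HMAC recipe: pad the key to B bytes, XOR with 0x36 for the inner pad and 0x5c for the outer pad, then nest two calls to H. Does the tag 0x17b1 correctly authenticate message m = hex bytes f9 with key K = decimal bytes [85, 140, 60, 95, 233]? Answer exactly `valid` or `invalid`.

Key decimal bytes [85, 140, 60, 95, 233] = 55 8c 3c 5f e9 is 5 bytes ≤ B = 7; zero-pad to 7 bytes: K' = 55 8c 3c 5f e9 00 00.
K' ⊕ ipad = 63 ba 0a 69 df 36 36; K' ⊕ opad = 09 d0 60 03 b5 5c 5c.
Inner hash: even-index sum = 386 mod 256 = 130; odd-index sum = 594 mod 256 = 82 → 82 52.
Outer hash (recomputed tag): even-index sum = 460 mod 256 = 204; odd-index sum = 433 mod 256 = 177 → cc b1.
Recomputed tag = ccb1; claimed = 17b1 → mismatch.

invalid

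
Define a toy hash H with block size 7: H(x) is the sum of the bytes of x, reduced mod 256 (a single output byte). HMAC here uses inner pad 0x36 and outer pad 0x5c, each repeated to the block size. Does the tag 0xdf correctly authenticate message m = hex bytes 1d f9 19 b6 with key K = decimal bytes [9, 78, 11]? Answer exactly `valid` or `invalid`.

Key decimal bytes [9, 78, 11] = 09 4e 0b is 3 bytes ≤ B = 7; zero-pad to 7 bytes: K' = 09 4e 0b 00 00 00 00.
K' ⊕ ipad = 3f 78 3d 36 36 36 36; K' ⊕ opad = 55 12 57 5c 5c 5c 5c.
Inner hash: sum = 63+120+61+54+54+54+54+29+249+25+182 = 945; mod 256 = 177 → b1.
Outer hash (recomputed tag): sum = 85+18+87+92+92+92+92+177 = 735; mod 256 = 223 → df.
Recomputed tag = df; claimed = df → match.

valid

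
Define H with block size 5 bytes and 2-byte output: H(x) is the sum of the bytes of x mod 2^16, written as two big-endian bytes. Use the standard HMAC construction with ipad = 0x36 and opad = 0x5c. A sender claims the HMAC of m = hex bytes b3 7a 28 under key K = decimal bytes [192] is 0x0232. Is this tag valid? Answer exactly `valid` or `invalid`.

valid

Key decimal bytes [192] = c0 is 1 byte ≤ B = 5; zero-pad to 5 bytes: K' = c0 00 00 00 00.
K' ⊕ ipad = f6 36 36 36 36; K' ⊕ opad = 9c 5c 5c 5c 5c.
Inner hash: sum = 246+54+54+54+54+179+122+40 = 803 → 03 23.
Outer hash (recomputed tag): sum = 156+92+92+92+92+3+35 = 562 → 02 32.
Recomputed tag = 0232; claimed = 0232 → match.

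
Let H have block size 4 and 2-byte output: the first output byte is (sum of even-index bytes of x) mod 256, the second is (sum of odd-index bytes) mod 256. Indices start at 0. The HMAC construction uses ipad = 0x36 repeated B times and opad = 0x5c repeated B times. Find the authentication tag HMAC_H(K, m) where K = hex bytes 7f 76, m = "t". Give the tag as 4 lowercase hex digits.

72fc

Key hex bytes 7f 76 is 2 bytes ≤ B = 4; zero-pad to 4 bytes: K' = 7f 76 00 00.
K' ⊕ ipad = 49 40 36 36.  K' ⊕ opad = 23 2a 5c 5c.
Inner input = (K'⊕ipad) ∥ m = 49 40 36 36 ∥ 74.
Inner hash: even-index sum = 243 mod 256 = 243; odd-index sum = 118 mod 256 = 118 → f3 76.
Outer input = (K'⊕opad) ∥ inner = 23 2a 5c 5c ∥ f3 76.
Outer hash (tag): even-index sum = 370 mod 256 = 114; odd-index sum = 252 mod 256 = 252 → 72 fc.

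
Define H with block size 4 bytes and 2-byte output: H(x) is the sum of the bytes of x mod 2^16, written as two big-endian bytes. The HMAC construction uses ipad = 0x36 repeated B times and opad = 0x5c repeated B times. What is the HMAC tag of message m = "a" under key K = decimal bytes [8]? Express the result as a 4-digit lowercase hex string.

01aa

Key decimal bytes [8] = 08 is 1 byte ≤ B = 4; zero-pad to 4 bytes: K' = 08 00 00 00.
K' ⊕ ipad = 3e 36 36 36.  K' ⊕ opad = 54 5c 5c 5c.
Inner input = (K'⊕ipad) ∥ m = 3e 36 36 36 ∥ 61.
Inner hash: sum = 62+54+54+54+97 = 321 → 01 41.
Outer input = (K'⊕opad) ∥ inner = 54 5c 5c 5c ∥ 01 41.
Outer hash (tag): sum = 84+92+92+92+1+65 = 426 → 01 aa.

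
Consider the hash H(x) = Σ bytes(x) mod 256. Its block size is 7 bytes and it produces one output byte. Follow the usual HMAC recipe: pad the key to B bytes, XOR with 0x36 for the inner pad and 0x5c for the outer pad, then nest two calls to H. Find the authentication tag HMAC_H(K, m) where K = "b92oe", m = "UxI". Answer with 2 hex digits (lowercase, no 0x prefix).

Key "b92oe" = 62 39 32 6f 65 is 5 bytes ≤ B = 7; zero-pad to 7 bytes: K' = 62 39 32 6f 65 00 00.
K' ⊕ ipad = 54 0f 04 59 53 36 36.  K' ⊕ opad = 3e 65 6e 33 39 5c 5c.
Inner input = (K'⊕ipad) ∥ m = 54 0f 04 59 53 36 36 ∥ 55 78 49.
Inner hash: sum = 84+15+4+89+83+54+54+85+120+73 = 661; mod 256 = 149 → 95.
Outer input = (K'⊕opad) ∥ inner = 3e 65 6e 33 39 5c 5c ∥ 95.
Outer hash (tag): sum = 62+101+110+51+57+92+92+149 = 714; mod 256 = 202 → ca.

ca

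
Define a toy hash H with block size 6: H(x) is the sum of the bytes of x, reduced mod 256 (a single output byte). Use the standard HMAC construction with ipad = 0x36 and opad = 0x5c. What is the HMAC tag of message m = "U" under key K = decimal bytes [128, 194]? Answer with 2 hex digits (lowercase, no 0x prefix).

c1

Key decimal bytes [128, 194] = 80 c2 is 2 bytes ≤ B = 6; zero-pad to 6 bytes: K' = 80 c2 00 00 00 00.
K' ⊕ ipad = b6 f4 36 36 36 36.  K' ⊕ opad = dc 9e 5c 5c 5c 5c.
Inner input = (K'⊕ipad) ∥ m = b6 f4 36 36 36 36 ∥ 55.
Inner hash: sum = 182+244+54+54+54+54+85 = 727; mod 256 = 215 → d7.
Outer input = (K'⊕opad) ∥ inner = dc 9e 5c 5c 5c 5c ∥ d7.
Outer hash (tag): sum = 220+158+92+92+92+92+215 = 961; mod 256 = 193 → c1.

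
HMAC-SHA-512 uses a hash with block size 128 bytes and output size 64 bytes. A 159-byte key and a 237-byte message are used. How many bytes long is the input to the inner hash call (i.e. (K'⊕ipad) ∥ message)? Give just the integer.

365

Key is 159 > 128 bytes, so it is hashed to 64 bytes then zero-padded to 128: |K'| = 128.
Inner input = (K'⊕ipad) ∥ m → 128 + 237 = 365 bytes.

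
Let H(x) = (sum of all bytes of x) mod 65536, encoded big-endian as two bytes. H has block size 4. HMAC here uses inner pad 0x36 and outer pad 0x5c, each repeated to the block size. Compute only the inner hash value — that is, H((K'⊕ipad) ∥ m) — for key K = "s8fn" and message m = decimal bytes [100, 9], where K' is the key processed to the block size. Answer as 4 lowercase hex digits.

0168

Key "s8fn" = 73 38 66 6e is exactly B = 4 bytes: K' = 73 38 66 6e.
K' ⊕ ipad = 45 0e 50 58.
Inner input = 45 0e 50 58 ∥ 64 09.
Inner hash: sum = 69+14+80+88+100+9 = 360 → 01 68.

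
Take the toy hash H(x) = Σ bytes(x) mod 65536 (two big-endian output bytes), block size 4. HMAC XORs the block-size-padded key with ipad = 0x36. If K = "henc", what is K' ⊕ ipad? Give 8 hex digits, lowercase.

5e535855

Key "henc" = 68 65 6e 63 is exactly B = 4 bytes: K' = 68 65 6e 63.
XOR each byte with 0x36: 68⊕36=5e, 65⊕36=53, 6e⊕36=58, 63⊕36=55.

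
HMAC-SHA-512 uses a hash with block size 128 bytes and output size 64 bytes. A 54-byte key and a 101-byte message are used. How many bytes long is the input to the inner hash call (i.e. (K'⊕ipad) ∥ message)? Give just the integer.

Key is 54 ≤ 128 bytes, zero-padded: |K'| = 128.
Inner input = (K'⊕ipad) ∥ m → 128 + 101 = 229 bytes.

229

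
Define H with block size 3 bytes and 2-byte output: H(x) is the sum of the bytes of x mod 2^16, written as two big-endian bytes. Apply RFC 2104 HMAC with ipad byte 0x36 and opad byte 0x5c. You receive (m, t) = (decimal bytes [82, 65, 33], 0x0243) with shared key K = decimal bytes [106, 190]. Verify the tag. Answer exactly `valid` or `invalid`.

Key decimal bytes [106, 190] = 6a be is 2 bytes ≤ B = 3; zero-pad to 3 bytes: K' = 6a be 00.
K' ⊕ ipad = 5c 88 36; K' ⊕ opad = 36 e2 5c.
Inner hash: sum = 92+136+54+82+65+33 = 462 → 01 ce.
Outer hash (recomputed tag): sum = 54+226+92+1+206 = 579 → 02 43.
Recomputed tag = 0243; claimed = 0243 → match.

valid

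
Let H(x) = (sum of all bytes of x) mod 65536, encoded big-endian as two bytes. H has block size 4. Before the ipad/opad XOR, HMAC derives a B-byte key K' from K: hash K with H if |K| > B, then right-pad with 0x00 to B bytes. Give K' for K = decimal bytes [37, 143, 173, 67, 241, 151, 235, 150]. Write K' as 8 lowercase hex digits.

|K| = 8 > B = 4, so first hash the key.
H(K): sum = 37+143+173+67+241+151+235+150 = 1197 → 04 ad.
Zero-pad H(K) = 04 ad to 4 bytes: K' = 04 ad 00 00.

04ad0000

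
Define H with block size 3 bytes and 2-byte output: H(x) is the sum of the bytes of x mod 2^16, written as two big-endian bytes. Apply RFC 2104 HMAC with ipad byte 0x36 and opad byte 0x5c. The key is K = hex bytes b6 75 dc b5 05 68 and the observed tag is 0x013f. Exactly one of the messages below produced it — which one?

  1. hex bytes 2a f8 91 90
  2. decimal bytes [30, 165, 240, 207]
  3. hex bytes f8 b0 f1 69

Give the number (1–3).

Key hex bytes b6 75 dc b5 05 68 is 6 bytes > B = 3, so hash it first: H(key) = 03 29, then zero-pad to 3 bytes: K' = 03 29 00.
K' ⊕ ipad = 35 1f 36; K' ⊕ opad = 5f 75 5c.
m1: inner = H(35 1f 36 2a f8 91 90) = 02 cd; tag = H(5f 75 5c 02 cd) = 01ff
m2: inner = H(35 1f 36 1e a5 f0 cf) = 03 0c; tag = H(5f 75 5c 03 0c) = 013f ← matches
m3: inner = H(35 1f 36 f8 b0 f1 69) = 03 8c; tag = H(5f 75 5c 03 8c) = 01bf

2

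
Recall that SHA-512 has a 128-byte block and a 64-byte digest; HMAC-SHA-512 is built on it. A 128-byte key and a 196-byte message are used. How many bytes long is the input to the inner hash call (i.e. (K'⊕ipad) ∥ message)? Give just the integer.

Key is 128 ≤ 128 bytes, zero-padded: |K'| = 128.
Inner input = (K'⊕ipad) ∥ m → 128 + 196 = 324 bytes.

324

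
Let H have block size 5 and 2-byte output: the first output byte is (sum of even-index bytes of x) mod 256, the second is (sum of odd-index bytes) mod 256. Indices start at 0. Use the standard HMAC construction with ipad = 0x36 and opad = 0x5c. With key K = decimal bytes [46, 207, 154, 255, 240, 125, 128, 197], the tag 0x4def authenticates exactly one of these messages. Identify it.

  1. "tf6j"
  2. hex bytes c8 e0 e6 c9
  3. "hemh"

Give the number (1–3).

Key decimal bytes [46, 207, 154, 255, 240, 125, 128, 197] = 2e cf 9a ff f0 7d 80 c5 is 8 bytes > B = 5, so hash it first: H(key) = 38 10, then zero-pad to 5 bytes: K' = 38 10 00 00 00.
K' ⊕ ipad = 0e 26 36 36 36; K' ⊕ opad = 64 4c 5c 5c 5c.
m1: inner = H(0e 26 36 36 36 74 66 36 6a) = 4a 06; tag = H(64 4c 5c 5c 5c 4a 06) = 22f2
m2: inner = H(0e 26 36 36 36 c8 e0 e6 c9) = 23 0a; tag = H(64 4c 5c 5c 5c 23 0a) = 26cb
m3: inner = H(0e 26 36 36 36 68 65 6d 68) = 47 31; tag = H(64 4c 5c 5c 5c 47 31) = 4def ← matches

3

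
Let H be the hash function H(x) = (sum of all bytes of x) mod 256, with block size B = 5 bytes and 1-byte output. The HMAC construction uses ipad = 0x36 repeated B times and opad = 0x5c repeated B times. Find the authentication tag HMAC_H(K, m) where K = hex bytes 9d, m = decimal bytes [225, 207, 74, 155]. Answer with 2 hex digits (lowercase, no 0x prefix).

Key hex bytes 9d is 1 byte ≤ B = 5; zero-pad to 5 bytes: K' = 9d 00 00 00 00.
K' ⊕ ipad = ab 36 36 36 36.  K' ⊕ opad = c1 5c 5c 5c 5c.
Inner input = (K'⊕ipad) ∥ m = ab 36 36 36 36 ∥ e1 cf 4a 9b.
Inner hash: sum = 171+54+54+54+54+225+207+74+155 = 1048; mod 256 = 24 → 18.
Outer input = (K'⊕opad) ∥ inner = c1 5c 5c 5c 5c ∥ 18.
Outer hash (tag): sum = 193+92+92+92+92+24 = 585; mod 256 = 73 → 49.

49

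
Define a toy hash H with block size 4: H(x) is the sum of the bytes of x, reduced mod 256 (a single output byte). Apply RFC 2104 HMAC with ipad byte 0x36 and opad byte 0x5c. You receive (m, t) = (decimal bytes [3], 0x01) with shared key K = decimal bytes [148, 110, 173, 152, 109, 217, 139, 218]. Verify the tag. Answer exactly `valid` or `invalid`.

invalid

Key decimal bytes [148, 110, 173, 152, 109, 217, 139, 218] = 94 6e ad 98 6d d9 8b da is 8 bytes > B = 4, so hash it first: H(key) = f2, then zero-pad to 4 bytes: K' = f2 00 00 00.
K' ⊕ ipad = c4 36 36 36; K' ⊕ opad = ae 5c 5c 5c.
Inner hash: sum = 196+54+54+54+3 = 361; mod 256 = 105 → 69.
Outer hash (recomputed tag): sum = 174+92+92+92+105 = 555; mod 256 = 43 → 2b.
Recomputed tag = 2b; claimed = 01 → mismatch.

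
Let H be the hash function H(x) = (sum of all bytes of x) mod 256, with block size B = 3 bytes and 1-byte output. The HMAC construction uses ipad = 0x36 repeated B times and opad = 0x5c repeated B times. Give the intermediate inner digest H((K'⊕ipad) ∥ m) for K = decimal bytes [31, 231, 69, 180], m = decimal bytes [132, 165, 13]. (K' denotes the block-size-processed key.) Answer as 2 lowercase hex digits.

Key decimal bytes [31, 231, 69, 180] = 1f e7 45 b4 is 4 bytes > B = 3, so hash it first: H(key) = ff, then zero-pad to 3 bytes: K' = ff 00 00.
K' ⊕ ipad = c9 36 36.
Inner input = c9 36 36 ∥ 84 a5 0d.
Inner hash: sum = 201+54+54+132+165+13 = 619; mod 256 = 107 → 6b.

6b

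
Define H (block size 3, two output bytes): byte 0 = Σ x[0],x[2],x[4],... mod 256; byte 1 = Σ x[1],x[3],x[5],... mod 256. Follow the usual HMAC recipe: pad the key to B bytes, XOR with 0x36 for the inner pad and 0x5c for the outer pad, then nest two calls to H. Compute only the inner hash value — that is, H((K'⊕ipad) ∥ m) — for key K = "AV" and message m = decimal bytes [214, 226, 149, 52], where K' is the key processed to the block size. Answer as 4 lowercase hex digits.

c3cb

Key "AV" = 41 56 is 2 bytes ≤ B = 3; zero-pad to 3 bytes: K' = 41 56 00.
K' ⊕ ipad = 77 60 36.
Inner input = 77 60 36 ∥ d6 e2 95 34.
Inner hash: even-index sum = 451 mod 256 = 195; odd-index sum = 459 mod 256 = 203 → c3 cb.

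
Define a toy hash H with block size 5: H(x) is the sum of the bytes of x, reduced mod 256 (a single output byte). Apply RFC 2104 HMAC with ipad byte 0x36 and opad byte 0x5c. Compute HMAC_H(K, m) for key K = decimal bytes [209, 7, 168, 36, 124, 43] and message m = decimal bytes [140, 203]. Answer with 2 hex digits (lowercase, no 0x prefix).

33

Key decimal bytes [209, 7, 168, 36, 124, 43] = d1 07 a8 24 7c 2b is 6 bytes > B = 5, so hash it first: H(key) = 4b, then zero-pad to 5 bytes: K' = 4b 00 00 00 00.
K' ⊕ ipad = 7d 36 36 36 36.  K' ⊕ opad = 17 5c 5c 5c 5c.
Inner input = (K'⊕ipad) ∥ m = 7d 36 36 36 36 ∥ 8c cb.
Inner hash: sum = 125+54+54+54+54+140+203 = 684; mod 256 = 172 → ac.
Outer input = (K'⊕opad) ∥ inner = 17 5c 5c 5c 5c ∥ ac.
Outer hash (tag): sum = 23+92+92+92+92+172 = 563; mod 256 = 51 → 33.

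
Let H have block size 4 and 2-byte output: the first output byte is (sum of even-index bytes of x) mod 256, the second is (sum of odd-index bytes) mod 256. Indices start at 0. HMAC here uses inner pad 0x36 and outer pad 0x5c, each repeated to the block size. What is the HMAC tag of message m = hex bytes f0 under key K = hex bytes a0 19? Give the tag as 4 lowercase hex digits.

Key hex bytes a0 19 is 2 bytes ≤ B = 4; zero-pad to 4 bytes: K' = a0 19 00 00.
K' ⊕ ipad = 96 2f 36 36.  K' ⊕ opad = fc 45 5c 5c.
Inner input = (K'⊕ipad) ∥ m = 96 2f 36 36 ∥ f0.
Inner hash: even-index sum = 444 mod 256 = 188; odd-index sum = 101 mod 256 = 101 → bc 65.
Outer input = (K'⊕opad) ∥ inner = fc 45 5c 5c ∥ bc 65.
Outer hash (tag): even-index sum = 532 mod 256 = 20; odd-index sum = 262 mod 256 = 6 → 14 06.

1406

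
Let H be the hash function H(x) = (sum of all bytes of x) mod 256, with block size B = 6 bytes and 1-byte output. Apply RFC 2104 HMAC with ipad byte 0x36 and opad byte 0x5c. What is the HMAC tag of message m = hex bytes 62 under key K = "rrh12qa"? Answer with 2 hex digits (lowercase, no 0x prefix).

d0

Key "rrh12qa" = 72 72 68 31 32 71 61 is 7 bytes > B = 6, so hash it first: H(key) = 81, then zero-pad to 6 bytes: K' = 81 00 00 00 00 00.
K' ⊕ ipad = b7 36 36 36 36 36.  K' ⊕ opad = dd 5c 5c 5c 5c 5c.
Inner input = (K'⊕ipad) ∥ m = b7 36 36 36 36 36 ∥ 62.
Inner hash: sum = 183+54+54+54+54+54+98 = 551; mod 256 = 39 → 27.
Outer input = (K'⊕opad) ∥ inner = dd 5c 5c 5c 5c 5c ∥ 27.
Outer hash (tag): sum = 221+92+92+92+92+92+39 = 720; mod 256 = 208 → d0.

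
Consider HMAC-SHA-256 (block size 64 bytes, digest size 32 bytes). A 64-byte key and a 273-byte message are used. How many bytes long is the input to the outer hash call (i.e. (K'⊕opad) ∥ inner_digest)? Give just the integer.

Key is 64 ≤ 64 bytes, zero-padded: |K'| = 64.
Outer input = (K'⊕opad) ∥ H(inner) → 64 + 32 = 96 bytes.

96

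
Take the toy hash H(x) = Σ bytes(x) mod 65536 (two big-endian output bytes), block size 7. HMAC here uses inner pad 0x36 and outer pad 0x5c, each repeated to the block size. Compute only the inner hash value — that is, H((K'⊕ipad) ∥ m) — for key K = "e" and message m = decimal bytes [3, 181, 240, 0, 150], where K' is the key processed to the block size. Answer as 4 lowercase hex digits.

03d5

Key "e" = 65 is 1 byte ≤ B = 7; zero-pad to 7 bytes: K' = 65 00 00 00 00 00 00.
K' ⊕ ipad = 53 36 36 36 36 36 36.
Inner input = 53 36 36 36 36 36 36 ∥ 03 b5 f0 00 96.
Inner hash: sum = 83+54+54+54+54+54+54+3+181+240+0+150 = 981 → 03 d5.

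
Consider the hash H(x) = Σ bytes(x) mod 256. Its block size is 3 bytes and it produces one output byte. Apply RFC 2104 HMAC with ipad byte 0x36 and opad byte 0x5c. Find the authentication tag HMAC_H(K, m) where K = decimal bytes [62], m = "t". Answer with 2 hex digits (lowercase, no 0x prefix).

Key decimal bytes [62] = 3e is 1 byte ≤ B = 3; zero-pad to 3 bytes: K' = 3e 00 00.
K' ⊕ ipad = 08 36 36.  K' ⊕ opad = 62 5c 5c.
Inner input = (K'⊕ipad) ∥ m = 08 36 36 ∥ 74.
Inner hash: sum = 8+54+54+116 = 232 → e8.
Outer input = (K'⊕opad) ∥ inner = 62 5c 5c ∥ e8.
Outer hash (tag): sum = 98+92+92+232 = 514; mod 256 = 2 → 02.

02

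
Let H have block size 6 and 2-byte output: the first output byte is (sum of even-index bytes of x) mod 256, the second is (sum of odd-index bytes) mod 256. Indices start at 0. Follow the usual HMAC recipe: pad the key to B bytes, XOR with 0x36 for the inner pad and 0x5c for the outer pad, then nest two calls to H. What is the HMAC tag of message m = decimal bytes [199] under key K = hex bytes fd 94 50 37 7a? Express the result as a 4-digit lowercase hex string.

1768

Key hex bytes fd 94 50 37 7a is 5 bytes ≤ B = 6; zero-pad to 6 bytes: K' = fd 94 50 37 7a 00.
K' ⊕ ipad = cb a2 66 01 4c 36.  K' ⊕ opad = a1 c8 0c 6b 26 5c.
Inner input = (K'⊕ipad) ∥ m = cb a2 66 01 4c 36 ∥ c7.
Inner hash: even-index sum = 580 mod 256 = 68; odd-index sum = 217 mod 256 = 217 → 44 d9.
Outer input = (K'⊕opad) ∥ inner = a1 c8 0c 6b 26 5c ∥ 44 d9.
Outer hash (tag): even-index sum = 279 mod 256 = 23; odd-index sum = 616 mod 256 = 104 → 17 68.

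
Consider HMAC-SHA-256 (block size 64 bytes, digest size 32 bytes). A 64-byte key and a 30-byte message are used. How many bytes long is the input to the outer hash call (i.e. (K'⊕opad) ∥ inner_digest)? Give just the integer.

96

Key is 64 ≤ 64 bytes, zero-padded: |K'| = 64.
Outer input = (K'⊕opad) ∥ H(inner) → 64 + 32 = 96 bytes.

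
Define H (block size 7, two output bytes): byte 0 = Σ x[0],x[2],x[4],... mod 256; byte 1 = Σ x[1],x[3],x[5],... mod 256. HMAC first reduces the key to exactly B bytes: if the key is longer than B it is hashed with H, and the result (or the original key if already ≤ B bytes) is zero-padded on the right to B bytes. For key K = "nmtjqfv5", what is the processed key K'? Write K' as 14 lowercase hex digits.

|K| = 8 > B = 7, so first hash the key.
H(K): even-index sum = 457 mod 256 = 201; odd-index sum = 370 mod 256 = 114 → c9 72.
Zero-pad H(K) = c9 72 to 7 bytes: K' = c9 72 00 00 00 00 00.

c9720000000000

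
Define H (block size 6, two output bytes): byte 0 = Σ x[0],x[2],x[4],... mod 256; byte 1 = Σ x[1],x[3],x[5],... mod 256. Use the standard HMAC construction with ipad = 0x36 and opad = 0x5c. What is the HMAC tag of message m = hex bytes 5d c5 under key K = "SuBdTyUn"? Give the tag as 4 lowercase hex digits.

Key "SuBdTyUn" = 53 75 42 64 54 79 55 6e is 8 bytes > B = 6, so hash it first: H(key) = 3e c0, then zero-pad to 6 bytes: K' = 3e c0 00 00 00 00.
K' ⊕ ipad = 08 f6 36 36 36 36.  K' ⊕ opad = 62 9c 5c 5c 5c 5c.
Inner input = (K'⊕ipad) ∥ m = 08 f6 36 36 36 36 ∥ 5d c5.
Inner hash: even-index sum = 209 mod 256 = 209; odd-index sum = 551 mod 256 = 39 → d1 27.
Outer input = (K'⊕opad) ∥ inner = 62 9c 5c 5c 5c 5c ∥ d1 27.
Outer hash (tag): even-index sum = 491 mod 256 = 235; odd-index sum = 379 mod 256 = 123 → eb 7b.

eb7b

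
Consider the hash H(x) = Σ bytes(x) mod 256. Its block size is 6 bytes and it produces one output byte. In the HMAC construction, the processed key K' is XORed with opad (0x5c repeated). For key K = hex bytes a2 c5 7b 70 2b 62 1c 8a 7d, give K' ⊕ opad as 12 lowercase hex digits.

5e5c5c5c5c5c

Key hex bytes a2 c5 7b 70 2b 62 1c 8a 7d is 9 bytes > B = 6, so hash it first: H(key) = 02, then zero-pad to 6 bytes: K' = 02 00 00 00 00 00.
XOR each byte with 0x5c: 02⊕5c=5e, 00⊕5c=5c, 00⊕5c=5c, 00⊕5c=5c, 00⊕5c=5c, 00⊕5c=5c.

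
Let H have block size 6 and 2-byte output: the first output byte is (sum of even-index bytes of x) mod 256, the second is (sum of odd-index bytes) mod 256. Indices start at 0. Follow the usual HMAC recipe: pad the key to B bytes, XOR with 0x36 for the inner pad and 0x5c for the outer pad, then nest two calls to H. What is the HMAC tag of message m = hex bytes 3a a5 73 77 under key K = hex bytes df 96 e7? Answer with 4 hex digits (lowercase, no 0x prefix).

37aa

Key hex bytes df 96 e7 is 3 bytes ≤ B = 6; zero-pad to 6 bytes: K' = df 96 e7 00 00 00.
K' ⊕ ipad = e9 a0 d1 36 36 36.  K' ⊕ opad = 83 ca bb 5c 5c 5c.
Inner input = (K'⊕ipad) ∥ m = e9 a0 d1 36 36 36 ∥ 3a a5 73 77.
Inner hash: even-index sum = 669 mod 256 = 157; odd-index sum = 552 mod 256 = 40 → 9d 28.
Outer input = (K'⊕opad) ∥ inner = 83 ca bb 5c 5c 5c ∥ 9d 28.
Outer hash (tag): even-index sum = 567 mod 256 = 55; odd-index sum = 426 mod 256 = 170 → 37 aa.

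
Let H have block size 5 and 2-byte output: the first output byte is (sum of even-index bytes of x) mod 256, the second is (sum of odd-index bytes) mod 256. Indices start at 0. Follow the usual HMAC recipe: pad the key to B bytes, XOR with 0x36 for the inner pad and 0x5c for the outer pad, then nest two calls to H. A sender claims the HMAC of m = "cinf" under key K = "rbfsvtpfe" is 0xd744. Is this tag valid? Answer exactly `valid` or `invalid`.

Key "rbfsvtpfe" = 72 62 66 73 76 74 70 66 65 is 9 bytes > B = 5, so hash it first: H(key) = 23 af, then zero-pad to 5 bytes: K' = 23 af 00 00 00.
K' ⊕ ipad = 15 99 36 36 36; K' ⊕ opad = 7f f3 5c 5c 5c.
Inner hash: even-index sum = 336 mod 256 = 80; odd-index sum = 416 mod 256 = 160 → 50 a0.
Outer hash (recomputed tag): even-index sum = 471 mod 256 = 215; odd-index sum = 415 mod 256 = 159 → d7 9f.
Recomputed tag = d79f; claimed = d744 → mismatch.

invalid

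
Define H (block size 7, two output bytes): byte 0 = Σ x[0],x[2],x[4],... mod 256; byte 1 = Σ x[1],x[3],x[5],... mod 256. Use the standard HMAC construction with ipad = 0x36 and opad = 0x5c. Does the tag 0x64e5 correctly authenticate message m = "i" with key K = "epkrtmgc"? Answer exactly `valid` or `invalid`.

valid

Key "epkrtmgc" = 65 70 6b 72 74 6d 67 63 is 8 bytes > B = 7, so hash it first: H(key) = ab b2, then zero-pad to 7 bytes: K' = ab b2 00 00 00 00 00.
K' ⊕ ipad = 9d 84 36 36 36 36 36; K' ⊕ opad = f7 ee 5c 5c 5c 5c 5c.
Inner hash: even-index sum = 319 mod 256 = 63; odd-index sum = 345 mod 256 = 89 → 3f 59.
Outer hash (recomputed tag): even-index sum = 612 mod 256 = 100; odd-index sum = 485 mod 256 = 229 → 64 e5.
Recomputed tag = 64e5; claimed = 64e5 → match.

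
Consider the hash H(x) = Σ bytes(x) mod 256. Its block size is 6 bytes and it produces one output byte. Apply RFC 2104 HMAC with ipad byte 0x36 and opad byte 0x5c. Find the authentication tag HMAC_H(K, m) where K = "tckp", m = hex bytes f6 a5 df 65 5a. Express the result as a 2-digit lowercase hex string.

61

Key "tckp" = 74 63 6b 70 is 4 bytes ≤ B = 6; zero-pad to 6 bytes: K' = 74 63 6b 70 00 00.
K' ⊕ ipad = 42 55 5d 46 36 36.  K' ⊕ opad = 28 3f 37 2c 5c 5c.
Inner input = (K'⊕ipad) ∥ m = 42 55 5d 46 36 36 ∥ f6 a5 df 65 5a.
Inner hash: sum = 66+85+93+70+54+54+246+165+223+101+90 = 1247; mod 256 = 223 → df.
Outer input = (K'⊕opad) ∥ inner = 28 3f 37 2c 5c 5c ∥ df.
Outer hash (tag): sum = 40+63+55+44+92+92+223 = 609; mod 256 = 97 → 61.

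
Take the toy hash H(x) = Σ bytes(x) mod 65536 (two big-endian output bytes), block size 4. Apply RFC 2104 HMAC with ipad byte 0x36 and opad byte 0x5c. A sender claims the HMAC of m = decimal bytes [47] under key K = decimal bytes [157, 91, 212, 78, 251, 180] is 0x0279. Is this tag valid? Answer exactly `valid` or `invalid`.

Key decimal bytes [157, 91, 212, 78, 251, 180] = 9d 5b d4 4e fb b4 is 6 bytes > B = 4, so hash it first: H(key) = 03 c9, then zero-pad to 4 bytes: K' = 03 c9 00 00.
K' ⊕ ipad = 35 ff 36 36; K' ⊕ opad = 5f 95 5c 5c.
Inner hash: sum = 53+255+54+54+47 = 463 → 01 cf.
Outer hash (recomputed tag): sum = 95+149+92+92+1+207 = 636 → 02 7c.
Recomputed tag = 027c; claimed = 0279 → mismatch.

invalid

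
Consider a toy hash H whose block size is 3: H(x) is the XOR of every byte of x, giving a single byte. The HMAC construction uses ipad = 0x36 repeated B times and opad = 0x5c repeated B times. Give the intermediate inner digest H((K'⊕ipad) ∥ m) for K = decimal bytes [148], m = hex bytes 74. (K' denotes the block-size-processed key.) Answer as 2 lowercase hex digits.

Key decimal bytes [148] = 94 is 1 byte ≤ B = 3; zero-pad to 3 bytes: K' = 94 00 00.
K' ⊕ ipad = a2 36 36.
Inner input = a2 36 36 ∥ 74.
Inner hash: XOR a2⊕36⊕36⊕74 = d6.

d6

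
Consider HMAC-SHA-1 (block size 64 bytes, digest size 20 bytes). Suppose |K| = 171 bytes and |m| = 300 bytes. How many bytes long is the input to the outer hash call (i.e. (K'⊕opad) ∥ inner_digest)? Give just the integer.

Key is 171 > 64 bytes, so it is hashed to 20 bytes then zero-padded to 64: |K'| = 64.
Outer input = (K'⊕opad) ∥ H(inner) → 64 + 20 = 84 bytes.

84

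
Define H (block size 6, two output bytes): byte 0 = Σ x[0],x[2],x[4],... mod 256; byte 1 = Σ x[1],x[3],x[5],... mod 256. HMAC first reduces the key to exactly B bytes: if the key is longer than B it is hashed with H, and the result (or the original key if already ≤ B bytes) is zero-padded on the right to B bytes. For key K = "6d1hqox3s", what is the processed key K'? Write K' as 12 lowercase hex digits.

c36e00000000

|K| = 9 > B = 6, so first hash the key.
H(K): even-index sum = 451 mod 256 = 195; odd-index sum = 366 mod 256 = 110 → c3 6e.
Zero-pad H(K) = c3 6e to 6 bytes: K' = c3 6e 00 00 00 00.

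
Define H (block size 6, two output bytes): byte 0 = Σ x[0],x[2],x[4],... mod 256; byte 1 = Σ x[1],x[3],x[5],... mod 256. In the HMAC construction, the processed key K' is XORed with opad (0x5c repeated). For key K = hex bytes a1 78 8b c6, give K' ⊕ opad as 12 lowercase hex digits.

fd24d79a5c5c

Key hex bytes a1 78 8b c6 is 4 bytes ≤ B = 6; zero-pad to 6 bytes: K' = a1 78 8b c6 00 00.
XOR each byte with 0x5c: a1⊕5c=fd, 78⊕5c=24, 8b⊕5c=d7, c6⊕5c=9a, 00⊕5c=5c, 00⊕5c=5c.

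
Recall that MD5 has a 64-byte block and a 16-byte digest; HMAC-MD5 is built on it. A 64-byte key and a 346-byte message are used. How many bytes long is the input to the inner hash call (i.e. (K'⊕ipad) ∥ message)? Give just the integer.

Key is 64 ≤ 64 bytes, zero-padded: |K'| = 64.
Inner input = (K'⊕ipad) ∥ m → 64 + 346 = 410 bytes.

410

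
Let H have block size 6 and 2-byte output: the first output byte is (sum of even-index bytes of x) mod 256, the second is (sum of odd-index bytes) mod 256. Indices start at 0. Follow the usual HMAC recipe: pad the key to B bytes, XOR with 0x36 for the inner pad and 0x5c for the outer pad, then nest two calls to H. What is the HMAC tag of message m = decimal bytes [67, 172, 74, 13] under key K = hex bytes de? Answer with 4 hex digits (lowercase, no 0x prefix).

1b6f

Key hex bytes de is 1 byte ≤ B = 6; zero-pad to 6 bytes: K' = de 00 00 00 00 00.
K' ⊕ ipad = e8 36 36 36 36 36.  K' ⊕ opad = 82 5c 5c 5c 5c 5c.
Inner input = (K'⊕ipad) ∥ m = e8 36 36 36 36 36 ∥ 43 ac 4a 0d.
Inner hash: even-index sum = 481 mod 256 = 225; odd-index sum = 347 mod 256 = 91 → e1 5b.
Outer input = (K'⊕opad) ∥ inner = 82 5c 5c 5c 5c 5c ∥ e1 5b.
Outer hash (tag): even-index sum = 539 mod 256 = 27; odd-index sum = 367 mod 256 = 111 → 1b 6f.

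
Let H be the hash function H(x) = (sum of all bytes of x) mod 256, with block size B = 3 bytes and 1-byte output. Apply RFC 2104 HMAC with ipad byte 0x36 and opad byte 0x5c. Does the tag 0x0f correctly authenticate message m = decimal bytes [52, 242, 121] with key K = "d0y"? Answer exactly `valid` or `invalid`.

Key "d0y" = 64 30 79 is exactly B = 3 bytes: K' = 64 30 79.
K' ⊕ ipad = 52 06 4f; K' ⊕ opad = 38 6c 25.
Inner hash: sum = 82+6+79+52+242+121 = 582; mod 256 = 70 → 46.
Outer hash (recomputed tag): sum = 56+108+37+70 = 271; mod 256 = 15 → 0f.
Recomputed tag = 0f; claimed = 0f → match.

valid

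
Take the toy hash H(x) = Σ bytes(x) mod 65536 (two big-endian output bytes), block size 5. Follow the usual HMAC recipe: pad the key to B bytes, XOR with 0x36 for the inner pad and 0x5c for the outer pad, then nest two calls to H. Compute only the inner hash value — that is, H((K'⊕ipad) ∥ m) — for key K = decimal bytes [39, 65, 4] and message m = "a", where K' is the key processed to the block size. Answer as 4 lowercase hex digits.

Key decimal bytes [39, 65, 4] = 27 41 04 is 3 bytes ≤ B = 5; zero-pad to 5 bytes: K' = 27 41 04 00 00.
K' ⊕ ipad = 11 77 32 36 36.
Inner input = 11 77 32 36 36 ∥ 61.
Inner hash: sum = 17+119+50+54+54+97 = 391 → 01 87.

0187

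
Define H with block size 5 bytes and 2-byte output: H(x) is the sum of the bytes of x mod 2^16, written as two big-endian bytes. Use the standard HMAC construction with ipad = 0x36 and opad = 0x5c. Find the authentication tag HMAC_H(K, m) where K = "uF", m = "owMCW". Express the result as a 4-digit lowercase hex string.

017c

Key "uF" = 75 46 is 2 bytes ≤ B = 5; zero-pad to 5 bytes: K' = 75 46 00 00 00.
K' ⊕ ipad = 43 70 36 36 36.  K' ⊕ opad = 29 1a 5c 5c 5c.
Inner input = (K'⊕ipad) ∥ m = 43 70 36 36 36 ∥ 6f 77 4d 43 57.
Inner hash: sum = 67+112+54+54+54+111+119+77+67+87 = 802 → 03 22.
Outer input = (K'⊕opad) ∥ inner = 29 1a 5c 5c 5c ∥ 03 22.
Outer hash (tag): sum = 41+26+92+92+92+3+34 = 380 → 01 7c.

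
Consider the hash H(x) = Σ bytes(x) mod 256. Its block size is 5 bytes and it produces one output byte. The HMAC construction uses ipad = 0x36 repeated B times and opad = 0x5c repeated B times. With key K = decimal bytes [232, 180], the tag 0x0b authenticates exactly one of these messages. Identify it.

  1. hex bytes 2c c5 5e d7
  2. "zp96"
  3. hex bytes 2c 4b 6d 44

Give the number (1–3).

2

Key decimal bytes [232, 180] = e8 b4 is 2 bytes ≤ B = 5; zero-pad to 5 bytes: K' = e8 b4 00 00 00.
K' ⊕ ipad = de 82 36 36 36; K' ⊕ opad = b4 e8 5c 5c 5c.
m1: inner = H(de 82 36 36 36 2c c5 5e d7) = 28; tag = H(b4 e8 5c 5c 5c 28) = d8
m2: inner = H(de 82 36 36 36 7a 70 39 36) = 5b; tag = H(b4 e8 5c 5c 5c 5b) = 0b ← matches
m3: inner = H(de 82 36 36 36 2c 4b 6d 44) = 2a; tag = H(b4 e8 5c 5c 5c 2a) = da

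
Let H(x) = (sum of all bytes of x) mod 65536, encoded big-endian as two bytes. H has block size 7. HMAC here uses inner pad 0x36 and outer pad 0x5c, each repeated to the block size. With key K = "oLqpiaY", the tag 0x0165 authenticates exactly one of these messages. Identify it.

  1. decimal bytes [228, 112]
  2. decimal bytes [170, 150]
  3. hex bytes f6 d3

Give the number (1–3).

3

Key "oLqpiaY" = 6f 4c 71 70 69 61 59 is exactly B = 7 bytes: K' = 6f 4c 71 70 69 61 59.
K' ⊕ ipad = 59 7a 47 46 5f 57 6f; K' ⊕ opad = 33 10 2d 2c 35 3d 05.
m1: inner = H(59 7a 47 46 5f 57 6f e4 70) = 03 d9; tag = H(33 10 2d 2c 35 3d 05 03 d9) = 01ef
m2: inner = H(59 7a 47 46 5f 57 6f aa 96) = 03 c5; tag = H(33 10 2d 2c 35 3d 05 03 c5) = 01db
m3: inner = H(59 7a 47 46 5f 57 6f f6 d3) = 04 4e; tag = H(33 10 2d 2c 35 3d 05 04 4e) = 0165 ← matches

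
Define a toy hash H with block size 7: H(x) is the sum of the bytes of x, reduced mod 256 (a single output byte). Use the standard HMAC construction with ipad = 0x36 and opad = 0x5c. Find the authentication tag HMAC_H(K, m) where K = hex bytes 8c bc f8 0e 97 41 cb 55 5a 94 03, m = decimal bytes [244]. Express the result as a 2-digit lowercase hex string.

Key hex bytes 8c bc f8 0e 97 41 cb 55 5a 94 03 is 11 bytes > B = 7, so hash it first: H(key) = 37, then zero-pad to 7 bytes: K' = 37 00 00 00 00 00 00.
K' ⊕ ipad = 01 36 36 36 36 36 36.  K' ⊕ opad = 6b 5c 5c 5c 5c 5c 5c.
Inner input = (K'⊕ipad) ∥ m = 01 36 36 36 36 36 36 ∥ f4.
Inner hash: sum = 1+54+54+54+54+54+54+244 = 569; mod 256 = 57 → 39.
Outer input = (K'⊕opad) ∥ inner = 6b 5c 5c 5c 5c 5c 5c ∥ 39.
Outer hash (tag): sum = 107+92+92+92+92+92+92+57 = 716; mod 256 = 204 → cc.

cc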